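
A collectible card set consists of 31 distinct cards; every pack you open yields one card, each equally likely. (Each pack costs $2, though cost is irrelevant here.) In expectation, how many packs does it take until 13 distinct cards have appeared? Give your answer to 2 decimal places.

16.50

Going from k to k+1 distinct takes a geometric number of packs with mean 31/(31-k).
Sum over k = 0,...,12: E = 31/31 + 31/30 + 31/29 + ... + 31/20 + 31/19 = 16.496.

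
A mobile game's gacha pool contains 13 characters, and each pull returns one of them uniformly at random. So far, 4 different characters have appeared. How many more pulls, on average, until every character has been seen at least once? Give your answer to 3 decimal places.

36.777

The wait to go from k to k+1 distinct characters is geometric with mean 13/(13-k).
Sum over k = 4,...,12: E = 13/9 + 13/8 + 13/7 + ... + 13/2 + 13/1 = 36.7766.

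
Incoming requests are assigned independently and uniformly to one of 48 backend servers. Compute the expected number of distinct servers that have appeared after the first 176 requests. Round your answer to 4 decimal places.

46.8197

For each server, P(seen in 176 requests) = 1 - (47/48)^176 = 0.97541.
By linearity of expectation, E[distinct seen] = 48·(1 - (47/48)^176) = 46.81966.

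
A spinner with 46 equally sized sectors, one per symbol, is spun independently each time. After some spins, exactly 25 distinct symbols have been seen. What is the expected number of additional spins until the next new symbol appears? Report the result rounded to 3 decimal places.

The number of spins until the next new symbol is geometric with success probability 21/46, so its mean is 46/21.
E = 46/21 = 2.1905.

2.190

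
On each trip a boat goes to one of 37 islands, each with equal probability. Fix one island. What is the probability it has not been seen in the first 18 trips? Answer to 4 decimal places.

0.6107

Each trip misses the fixed island with probability (37-1)/37 = 36/37, independently.
P(still missing after 18) = (36/37)^18 = 0.61068.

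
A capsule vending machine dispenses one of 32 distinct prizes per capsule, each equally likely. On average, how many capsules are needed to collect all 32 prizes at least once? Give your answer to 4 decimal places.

129.8718

After k distinct prizes have appeared, the next capsule gives a new one with probability (32-k)/32, so the expected wait for the (k+1)-th is 32/(32-k).
E[T] = 32/32 + 32/31 + 32/30 + ... + 32/2 + 32/1 = 32·H_{32}.
H_{32} = 4.05850, so E[T] = 129.87185.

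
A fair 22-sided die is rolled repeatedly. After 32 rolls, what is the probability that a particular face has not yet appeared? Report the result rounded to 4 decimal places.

Each roll misses the fixed face with probability (22-1)/22 = 21/22, independently.
P(still missing after 32) = (21/22)^32 = 0.22568.

0.2257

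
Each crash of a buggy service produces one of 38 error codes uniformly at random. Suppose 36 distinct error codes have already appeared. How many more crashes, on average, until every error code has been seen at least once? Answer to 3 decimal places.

With k distinct error codes already seen, the next new one takes an expected 38/(38-k) crashes.
Sum over k = 36,...,37: E = 38/2 + 38/1 = 57.0000.

57.000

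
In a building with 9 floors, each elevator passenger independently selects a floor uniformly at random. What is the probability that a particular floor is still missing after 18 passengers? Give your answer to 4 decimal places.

On each passenger the fixed floor fails to appear with probability 8/9.
P(still missing after 18) = (8/9)^18 = 0.12002.

0.1200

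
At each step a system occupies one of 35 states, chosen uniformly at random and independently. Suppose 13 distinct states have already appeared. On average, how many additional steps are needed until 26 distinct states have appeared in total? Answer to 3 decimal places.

30.165

With k distinct states already seen, the next new one takes an expected 35/(35-k) steps.
Sum over k = 13,...,25: E = 35/22 + 35/21 + 35/20 + ... + 35/11 + 35/10 = 30.1646.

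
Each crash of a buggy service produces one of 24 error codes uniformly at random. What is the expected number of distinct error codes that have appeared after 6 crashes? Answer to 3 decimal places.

For each error code, P(seen in 6 crashes) = 1 - (23/24)^6 = 0.2254.
By linearity of expectation, E[distinct seen] = 24·(1 - (23/24)^6) = 5.4087.

5.409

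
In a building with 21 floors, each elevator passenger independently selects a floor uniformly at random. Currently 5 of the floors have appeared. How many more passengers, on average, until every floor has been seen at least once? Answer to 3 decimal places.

From k distinct to k+1 distinct takes on average 21/(21-k) passengers.
Sum over k = 5,...,20: E = 21/16 + 21/15 + 21/14 + ... + 21/2 + 21/1 = 70.9953.

70.995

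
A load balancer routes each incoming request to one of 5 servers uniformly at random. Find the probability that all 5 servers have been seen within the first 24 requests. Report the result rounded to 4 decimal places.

0.9764

Let A_i be the event that server i is missing after 24 requests. By inclusion–exclusion on the A_i,
P(all seen) = Σ_{j=0}^{5} (-1)^j C(5,j)((5-j)/5)^24
= 1.00000 - 0.02361 + 0.00005 - 0.00000 + 0.00000 - 0.00000
= 0.97644.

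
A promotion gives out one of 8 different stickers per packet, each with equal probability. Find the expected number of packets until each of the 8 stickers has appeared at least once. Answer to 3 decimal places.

After k distinct stickers have appeared, the next packet gives a new one with probability (8-k)/8, so the expected wait for the (k+1)-th is 8/(8-k).
E[T] = 8/8 + 8/7 + 8/6 + ... + 8/2 + 8/1 = 8·H_{8}.
H_{8} = 2.7179, so E[T] = 21.7429.

21.743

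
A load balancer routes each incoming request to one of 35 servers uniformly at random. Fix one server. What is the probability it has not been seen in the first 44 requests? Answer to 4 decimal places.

On each request the fixed server fails to appear with probability 34/35.
P(still missing after 44) = (34/35)^44 = 0.27930.

0.2793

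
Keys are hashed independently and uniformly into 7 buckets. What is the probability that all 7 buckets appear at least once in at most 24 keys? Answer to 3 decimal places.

0.833

By inclusion–exclusion over which buckets are missing,
P(all seen) = Σ_{j=0}^{7} (-1)^j C(7,j)((7-j)/7)^24
= 1.0000 - 0.1731 + 0.0065 - 0.0001 + 0.0000 - 0.0000 + 0.0000 - 0.0000
= 0.8334.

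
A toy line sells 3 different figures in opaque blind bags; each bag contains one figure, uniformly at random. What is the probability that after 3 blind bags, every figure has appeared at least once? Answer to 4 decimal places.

0.2222

Let A_i be the event that figure i is missing after 3 blind bags. By inclusion–exclusion on the A_i,
P(all seen) = Σ_{j=0}^{3} (-1)^j C(3,j)((3-j)/3)^3
= 1.00000 - 0.88889 + 0.11111 - 0.00000
= 0.22222.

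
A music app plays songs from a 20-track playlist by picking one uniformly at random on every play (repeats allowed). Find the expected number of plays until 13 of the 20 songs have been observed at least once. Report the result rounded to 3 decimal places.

20.098

Going from k to k+1 distinct takes a geometric number of plays with mean 20/(20-k).
Sum over k = 0,...,12: E = 20/20 + 20/19 + 20/18 + ... + 20/9 + 20/8 = 20.0977.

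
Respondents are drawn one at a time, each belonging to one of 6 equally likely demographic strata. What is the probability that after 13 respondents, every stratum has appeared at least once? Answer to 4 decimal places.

By inclusion–exclusion over which strata are missing,
P(all seen) = Σ_{j=0}^{6} (-1)^j C(6,j)((6-j)/6)^13
= 1.00000 - 0.56078 + 0.07707 - 0.00244 + 0.00001 - 0.00000 + 0.00000
= 0.51386.

0.5139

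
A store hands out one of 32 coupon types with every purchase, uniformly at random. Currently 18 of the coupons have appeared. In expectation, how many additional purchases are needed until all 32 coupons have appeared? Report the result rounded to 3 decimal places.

104.050

The wait to go from k to k+1 distinct coupons is geometric with mean 32/(32-k).
Sum over k = 18,...,31: E = 32/14 + 32/13 + 32/12 + ... + 32/2 + 32/1 = 104.0500.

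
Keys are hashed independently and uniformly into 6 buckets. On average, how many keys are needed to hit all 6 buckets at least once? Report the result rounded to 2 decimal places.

14.70

After k distinct buckets have appeared, the next key gives a new one with probability (6-k)/6, so the expected wait for the (k+1)-th is 6/(6-k).
E[T] = 6/6 + 6/5 + 6/4 + 6/3 + 6/2 + 6/1 = 6·H_{6}.
H_{6} = 2.450, so E[T] = 14.700.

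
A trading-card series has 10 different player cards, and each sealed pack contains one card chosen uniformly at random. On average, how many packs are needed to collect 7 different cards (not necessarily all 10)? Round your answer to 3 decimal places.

With k distinct cards already seen, the next new one arrives after an expected 10/(10-k) packs.
Sum over k = 0,...,6: E = 10/10 + 10/9 + 10/8 + ... + 10/5 + 10/4 = 10.9563.

10.956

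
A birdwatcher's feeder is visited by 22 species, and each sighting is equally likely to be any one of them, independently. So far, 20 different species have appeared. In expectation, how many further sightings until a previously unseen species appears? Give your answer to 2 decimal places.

The number of sightings until the next new species is geometric with success probability 2/22, so its mean is 22/2.
E = 22/2 = 11.000.

11.00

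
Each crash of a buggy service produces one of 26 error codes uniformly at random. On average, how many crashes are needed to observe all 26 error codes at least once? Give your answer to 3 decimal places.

The wait to go from k to k+1 distinct error codes is geometric with mean 26/(26-k).
E[T] = 26/26 + 26/25 + 26/24 + ... + 26/2 + 26/1 = 26·H_{26}.
H_{26} = 3.8544, so E[T] = 100.2149.

100.215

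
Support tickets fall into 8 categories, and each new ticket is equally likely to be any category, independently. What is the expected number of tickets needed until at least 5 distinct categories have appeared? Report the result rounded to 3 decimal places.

7.076

With k distinct categories already seen, the next new one arrives after an expected 8/(8-k) tickets.
Sum over k = 0,...,4: E = 8/8 + 8/7 + 8/6 + 8/5 + 8/4 = 7.0762.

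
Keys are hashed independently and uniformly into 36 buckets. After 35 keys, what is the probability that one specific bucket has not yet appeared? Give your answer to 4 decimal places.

0.3731

Each key misses the fixed bucket with probability (36-1)/36 = 35/36, independently.
P(still missing after 35) = (35/36)^35 = 0.37307.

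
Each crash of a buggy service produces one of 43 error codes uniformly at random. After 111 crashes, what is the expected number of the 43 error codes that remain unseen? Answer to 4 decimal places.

For each error code, P(unseen after 111) = (42/43)^111 = 0.07340.
By linearity of expectation, E[unseen] = 43·(42/43)^111 = 3.15603.

3.1560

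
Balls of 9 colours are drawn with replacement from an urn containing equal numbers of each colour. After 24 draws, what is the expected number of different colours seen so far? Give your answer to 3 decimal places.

8.467

For each colour, P(seen in 24 draws) = 1 - (8/9)^24 = 0.9408.
By linearity of expectation, E[distinct seen] = 9·(1 - (8/9)^24) = 8.4672.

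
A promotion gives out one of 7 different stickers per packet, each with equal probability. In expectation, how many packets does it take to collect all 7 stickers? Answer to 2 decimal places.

Split into phases: going from k distinct to k+1 distinct takes on average 7/(7-k) packets.
E[T] = 7/7 + 7/6 + 7/5 + ... + 7/2 + 7/1 = 7·H_{7}.
H_{7} = 2.593, so E[T] = 18.150.

18.15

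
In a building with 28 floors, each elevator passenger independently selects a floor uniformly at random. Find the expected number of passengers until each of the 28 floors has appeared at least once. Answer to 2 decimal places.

109.96

The wait to go from k to k+1 distinct floors is geometric with mean 28/(28-k).
E[T] = 28/28 + 28/27 + 28/26 + ... + 28/2 + 28/1 = 28·H_{28}.
H_{28} = 3.927, so E[T] = 109.961.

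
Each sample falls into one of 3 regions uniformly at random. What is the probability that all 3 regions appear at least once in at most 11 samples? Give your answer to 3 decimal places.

0.965

Let A_i be the event that region i is missing after 11 samples. By inclusion–exclusion on the A_i,
P(all seen) = Σ_{j=0}^{3} (-1)^j C(3,j)((3-j)/3)^11
= 1.0000 - 0.0347 + 0.0000 - 0.0000
= 0.9653.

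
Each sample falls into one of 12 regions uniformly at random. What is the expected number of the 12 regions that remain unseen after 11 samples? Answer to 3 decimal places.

4.608

For each region, P(unseen after 11) = (11/12)^11 = 0.3840.
By linearity of expectation, E[unseen] = 12·(11/12)^11 = 4.6079.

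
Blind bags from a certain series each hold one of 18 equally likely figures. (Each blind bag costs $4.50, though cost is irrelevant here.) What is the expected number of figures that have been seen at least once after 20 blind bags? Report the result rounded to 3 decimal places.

12.261

For each figure, P(seen in 20 blind bags) = 1 - (17/18)^20 = 0.6812.
By linearity of expectation, E[distinct seen] = 18·(1 - (17/18)^20) = 12.2615.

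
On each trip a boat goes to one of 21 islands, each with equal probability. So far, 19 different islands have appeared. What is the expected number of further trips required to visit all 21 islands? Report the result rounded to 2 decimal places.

31.50

The wait to go from k to k+1 distinct islands is geometric with mean 21/(21-k).
Sum over k = 19,...,20: E = 21/2 + 21/1 = 31.500.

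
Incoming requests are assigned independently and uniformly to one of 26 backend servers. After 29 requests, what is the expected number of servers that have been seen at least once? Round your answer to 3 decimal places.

17.663

For each server, P(seen in 29 requests) = 1 - (25/26)^29 = 0.6793.
By linearity of expectation, E[distinct seen] = 26·(1 - (25/26)^29) = 17.6631.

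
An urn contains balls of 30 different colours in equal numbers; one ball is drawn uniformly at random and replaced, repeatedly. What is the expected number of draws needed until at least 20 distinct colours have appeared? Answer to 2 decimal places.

Going from k to k+1 distinct takes a geometric number of draws with mean 30/(30-k).
Sum over k = 0,...,19: E = 30/30 + 30/29 + 30/28 + ... + 30/12 + 30/11 = 31.981.

31.98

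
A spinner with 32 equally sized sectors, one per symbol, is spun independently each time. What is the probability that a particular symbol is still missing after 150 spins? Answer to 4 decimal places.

On each spin the fixed symbol fails to appear with probability 31/32.
P(still missing after 150) = (31/32)^150 = 0.00855.

0.0085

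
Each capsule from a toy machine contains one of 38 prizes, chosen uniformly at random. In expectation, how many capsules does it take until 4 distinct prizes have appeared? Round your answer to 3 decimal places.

With k distinct prizes already seen, the next new one arrives after an expected 38/(38-k) capsules.
Sum over k = 0,...,3: E = 38/38 + 38/37 + 38/36 + 38/35 = 4.1683.

4.168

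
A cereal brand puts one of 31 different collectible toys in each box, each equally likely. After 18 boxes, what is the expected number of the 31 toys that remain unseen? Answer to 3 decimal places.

17.180

For each toy, P(unseen after 18) = (30/31)^18 = 0.5542.
By linearity of expectation, E[unseen] = 31·(30/31)^18 = 17.1804.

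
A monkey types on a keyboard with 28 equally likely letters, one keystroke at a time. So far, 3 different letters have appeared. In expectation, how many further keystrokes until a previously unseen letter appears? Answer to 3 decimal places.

Each keystroke yields a new letter with probability (28-3)/28 = 25/28, so the wait is geometric with mean 28/25.
E = 28/25 = 1.1200.

1.120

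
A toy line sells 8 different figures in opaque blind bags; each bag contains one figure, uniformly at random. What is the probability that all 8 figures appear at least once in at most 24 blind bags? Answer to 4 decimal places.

Let A_i be the event that figure i is missing after 24 blind bags. By inclusion–exclusion on the A_i,
P(all seen) = Σ_{j=0}^{8} (-1)^j C(8,j)((8-j)/8)^24
= 1.00000 - 0.32455 + 0.02809 - 0.00071 + 0.00000 - 0.00000 + 0.00000 - 0.00000 + 0.00000
= 0.70284.

0.7028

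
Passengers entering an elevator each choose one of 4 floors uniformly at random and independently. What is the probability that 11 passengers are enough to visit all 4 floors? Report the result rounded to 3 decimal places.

Let A_i be the event that floor i is missing after 11 passengers. By inclusion–exclusion on the A_i,
P(all seen) = Σ_{j=0}^{4} (-1)^j C(4,j)((4-j)/4)^11
= 1.0000 - 0.1689 + 0.0029 - 0.0000 + 0.0000
= 0.8340.

0.834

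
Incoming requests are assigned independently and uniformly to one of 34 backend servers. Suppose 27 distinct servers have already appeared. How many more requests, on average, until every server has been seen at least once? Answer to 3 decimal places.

The wait to go from k to k+1 distinct servers is geometric with mean 34/(34-k).
Sum over k = 27,...,33: E = 34/7 + 34/6 + 34/5 + ... + 34/2 + 34/1 = 88.1571.

88.157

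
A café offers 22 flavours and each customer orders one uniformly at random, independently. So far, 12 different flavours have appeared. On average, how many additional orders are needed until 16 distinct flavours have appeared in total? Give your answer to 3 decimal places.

10.537

The wait to go from k to k+1 distinct flavours is geometric with mean 22/(22-k).
Sum over k = 12,...,15: E = 22/10 + 22/9 + 22/8 + 22/7 = 10.5373.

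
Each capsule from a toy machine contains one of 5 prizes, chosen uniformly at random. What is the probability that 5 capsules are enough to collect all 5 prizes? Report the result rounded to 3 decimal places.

Let A_i be the event that prize i is missing after 5 capsules. By inclusion–exclusion on the A_i,
P(all seen) = Σ_{j=0}^{5} (-1)^j C(5,j)((5-j)/5)^5
= 1.0000 - 1.6384 + 0.7776 - 0.1024 + 0.0016 - 0.0000
= 0.0384.

0.038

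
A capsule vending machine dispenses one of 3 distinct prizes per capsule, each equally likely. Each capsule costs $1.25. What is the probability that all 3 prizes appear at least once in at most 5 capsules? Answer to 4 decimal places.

Let A_i be the event that prize i is missing after 5 capsules. By inclusion–exclusion on the A_i,
P(all seen) = Σ_{j=0}^{3} (-1)^j C(3,j)((3-j)/3)^5
= 1.00000 - 0.39506 + 0.01235 - 0.00000
= 0.61728.

0.6173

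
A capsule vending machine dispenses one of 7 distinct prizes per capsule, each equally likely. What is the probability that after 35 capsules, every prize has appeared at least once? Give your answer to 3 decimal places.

Let A_i be the event that prize i is missing after 35 capsules. By inclusion–exclusion on the A_i,
P(all seen) = Σ_{j=0}^{7} (-1)^j C(7,j)((7-j)/7)^35
= 1.0000 - 0.0318 + 0.0002 - 0.0000 + 0.0000 - 0.0000 + 0.0000 - 0.0000
= 0.9684.

0.968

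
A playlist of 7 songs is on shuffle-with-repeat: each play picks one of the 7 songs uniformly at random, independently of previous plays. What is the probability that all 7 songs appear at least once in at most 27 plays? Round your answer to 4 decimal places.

0.8933

Let A_i be the event that song i is missing after 27 plays. By inclusion–exclusion on the A_i,
P(all seen) = Σ_{j=0}^{7} (-1)^j C(7,j)((7-j)/7)^27
= 1.00000 - 0.10903 + 0.00238 - 0.00001 + 0.00000 - 0.00000 + 0.00000 - 0.00000
= 0.89334.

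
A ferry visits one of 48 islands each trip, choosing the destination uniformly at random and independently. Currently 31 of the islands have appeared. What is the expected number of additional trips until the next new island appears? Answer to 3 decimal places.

2.824

Each trip yields a new island with probability (48-31)/48 = 17/48, so the wait is geometric with mean 48/17.
E = 48/17 = 2.8235.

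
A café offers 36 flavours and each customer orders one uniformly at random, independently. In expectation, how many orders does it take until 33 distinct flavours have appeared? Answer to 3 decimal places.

With k distinct flavours already seen, the next new one arrives after an expected 36/(36-k) orders.
Sum over k = 0,...,32: E = 36/36 + 36/35 + 36/34 + ... + 36/5 + 36/4 = 84.2841.

84.284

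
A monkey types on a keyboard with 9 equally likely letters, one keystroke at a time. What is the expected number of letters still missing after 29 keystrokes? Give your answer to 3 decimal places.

0.296

For each letter, P(unseen after 29) = (8/9)^29 = 0.0329.
By linearity of expectation, E[unseen] = 9·(8/9)^29 = 0.2957.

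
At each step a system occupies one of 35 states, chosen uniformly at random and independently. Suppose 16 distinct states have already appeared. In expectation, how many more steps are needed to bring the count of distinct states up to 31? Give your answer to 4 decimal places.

From k distinct to k+1 distinct takes on average 35/(35-k) steps.
Sum over k = 16,...,30: E = 35/19 + 35/18 + 35/17 + ... + 35/6 + 35/5 = 51.25422.

51.2542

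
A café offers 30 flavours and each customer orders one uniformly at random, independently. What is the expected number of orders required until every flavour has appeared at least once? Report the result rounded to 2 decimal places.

Split into phases: going from k distinct to k+1 distinct takes on average 30/(30-k) orders.
E[T] = 30/30 + 30/29 + 30/28 + ... + 30/2 + 30/1 = 30·H_{30}.
H_{30} = 3.995, so E[T] = 119.850.

119.85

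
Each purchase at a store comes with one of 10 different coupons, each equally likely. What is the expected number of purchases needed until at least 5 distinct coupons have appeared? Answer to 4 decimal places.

6.4563

Going from k to k+1 distinct takes a geometric number of purchases with mean 10/(10-k).
Sum over k = 0,...,4: E = 10/10 + 10/9 + 10/8 + 10/7 + 10/6 = 6.45635.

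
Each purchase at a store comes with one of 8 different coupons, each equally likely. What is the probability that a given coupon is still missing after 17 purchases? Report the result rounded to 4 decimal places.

0.1033

Each purchase misses the fixed coupon with probability (8-1)/8 = 7/8, independently.
P(still missing after 17) = (7/8)^17 = 0.10331.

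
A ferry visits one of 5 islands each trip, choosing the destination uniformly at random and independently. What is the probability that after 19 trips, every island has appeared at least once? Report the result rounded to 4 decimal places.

0.9286

By inclusion–exclusion over which islands are missing,
P(all seen) = Σ_{j=0}^{5} (-1)^j C(5,j)((5-j)/5)^19
= 1.00000 - 0.07206 + 0.00061 - 0.00000 + 0.00000 - 0.00000
= 0.92855.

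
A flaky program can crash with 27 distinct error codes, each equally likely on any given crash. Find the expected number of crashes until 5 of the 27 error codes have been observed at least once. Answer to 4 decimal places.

With k distinct error codes already seen, the next new one arrives after an expected 27/(27-k) crashes.
Sum over k = 0,...,4: E = 27/27 + 27/26 + 27/25 + 27/24 + 27/23 = 5.41737.

5.4174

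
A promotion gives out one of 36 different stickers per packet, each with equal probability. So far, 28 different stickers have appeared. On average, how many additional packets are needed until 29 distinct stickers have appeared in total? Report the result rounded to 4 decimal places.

4.5000

From k distinct to k+1 distinct takes on average 36/(36-k) packets.
Only the k = 28 term is needed: E = 36/8 = 4.50000.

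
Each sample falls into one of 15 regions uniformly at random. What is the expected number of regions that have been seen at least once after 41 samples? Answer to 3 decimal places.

For each region, P(seen in 41 samples) = 1 - (14/15)^41 = 0.9409.
By linearity of expectation, E[distinct seen] = 15·(1 - (14/15)^41) = 14.1137.

14.114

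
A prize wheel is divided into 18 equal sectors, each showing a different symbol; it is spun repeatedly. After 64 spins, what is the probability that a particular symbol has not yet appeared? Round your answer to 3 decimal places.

On each spin the fixed symbol fails to appear with probability 17/18.
P(still missing after 64) = (17/18)^64 = 0.0258.

0.026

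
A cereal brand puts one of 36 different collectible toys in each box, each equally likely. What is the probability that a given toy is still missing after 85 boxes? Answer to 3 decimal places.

Each box misses the fixed toy with probability (36-1)/36 = 35/36, independently.
P(still missing after 85) = (35/36)^85 = 0.0912.

0.091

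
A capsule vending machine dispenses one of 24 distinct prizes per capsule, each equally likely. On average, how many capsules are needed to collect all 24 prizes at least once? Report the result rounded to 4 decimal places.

90.6230

Split into phases: going from k distinct to k+1 distinct takes on average 24/(24-k) capsules.
E[T] = 24/24 + 24/23 + 24/22 + ... + 24/2 + 24/1 = 24·H_{24}.
H_{24} = 3.77596, so E[T] = 90.62300.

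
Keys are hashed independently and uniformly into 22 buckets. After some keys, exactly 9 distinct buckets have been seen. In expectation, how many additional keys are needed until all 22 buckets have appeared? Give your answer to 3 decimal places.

From k distinct to k+1 distinct takes on average 22/(22-k) keys.
Sum over k = 9,...,21: E = 22/13 + 22/12 + 22/11 + ... + 22/2 + 22/1 = 69.9629.

69.963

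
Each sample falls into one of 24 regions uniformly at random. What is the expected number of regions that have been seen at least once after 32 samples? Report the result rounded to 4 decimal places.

For each region, P(seen in 32 samples) = 1 - (23/24)^32 = 0.74383.
By linearity of expectation, E[distinct seen] = 24·(1 - (23/24)^32) = 17.85188.

17.8519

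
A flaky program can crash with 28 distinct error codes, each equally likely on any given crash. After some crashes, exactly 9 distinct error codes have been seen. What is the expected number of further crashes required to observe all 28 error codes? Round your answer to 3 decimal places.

99.337

From k distinct to k+1 distinct takes on average 28/(28-k) crashes.
Sum over k = 9,...,27: E = 28/19 + 28/18 + 28/17 + ... + 28/2 + 28/1 = 99.3367.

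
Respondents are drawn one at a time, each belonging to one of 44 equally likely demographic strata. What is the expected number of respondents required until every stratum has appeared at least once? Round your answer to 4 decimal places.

After k distinct strata have appeared, the next respondent gives a new one with probability (44-k)/44, so the expected wait for the (k+1)-th is 44/(44-k).
E[T] = 44/44 + 44/43 + 44/42 + ... + 44/2 + 44/1 = 44·H_{44}.
H_{44} = 4.37273, so E[T] = 192.39994.

192.3999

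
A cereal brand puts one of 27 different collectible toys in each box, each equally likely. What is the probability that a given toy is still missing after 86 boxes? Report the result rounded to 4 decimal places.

Each box misses the fixed toy with probability (27-1)/27 = 26/27, independently.
P(still missing after 86) = (26/27)^86 = 0.03894.

0.0389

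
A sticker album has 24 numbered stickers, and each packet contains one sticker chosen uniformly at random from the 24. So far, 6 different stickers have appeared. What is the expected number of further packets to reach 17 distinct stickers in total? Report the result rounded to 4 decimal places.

From k distinct to k+1 distinct takes on average 24/(24-k) packets.
Sum over k = 6,...,16: E = 24/18 + 24/17 + 24/16 + ... + 24/9 + 24/8 = 21.65402.

21.6540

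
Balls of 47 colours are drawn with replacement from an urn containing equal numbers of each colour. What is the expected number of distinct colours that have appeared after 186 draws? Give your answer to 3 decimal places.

For each colour, P(seen in 186 draws) = 1 - (46/47)^186 = 0.9817.
By linearity of expectation, E[distinct seen] = 47·(1 - (46/47)^186) = 46.1393.

46.139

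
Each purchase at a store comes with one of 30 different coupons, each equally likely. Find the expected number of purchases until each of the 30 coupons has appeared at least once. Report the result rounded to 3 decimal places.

119.850

After k distinct coupons have appeared, the next purchase gives a new one with probability (30-k)/30, so the expected wait for the (k+1)-th is 30/(30-k).
E[T] = 30/30 + 30/29 + 30/28 + ... + 30/2 + 30/1 = 30·H_{30}.
H_{30} = 3.9950, so E[T] = 119.8496.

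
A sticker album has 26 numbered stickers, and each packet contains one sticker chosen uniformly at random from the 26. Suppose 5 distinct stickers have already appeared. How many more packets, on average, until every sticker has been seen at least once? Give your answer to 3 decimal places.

With k distinct stickers already seen, the next new one takes an expected 26/(26-k) packets.
Sum over k = 5,...,25: E = 26/21 + 26/20 + 26/19 + ... + 26/2 + 26/1 = 94.7793.

94.779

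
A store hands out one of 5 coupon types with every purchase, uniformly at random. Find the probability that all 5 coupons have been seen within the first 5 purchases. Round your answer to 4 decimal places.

0.0384

By inclusion–exclusion over which coupons are missing,
P(all seen) = Σ_{j=0}^{5} (-1)^j C(5,j)((5-j)/5)^5
= 1.00000 - 1.63840 + 0.77760 - 0.10240 + 0.00160 - 0.00000
= 0.03840.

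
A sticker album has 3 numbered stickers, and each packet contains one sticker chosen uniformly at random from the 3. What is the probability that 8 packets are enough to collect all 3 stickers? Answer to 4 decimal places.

By inclusion–exclusion over which stickers are missing,
P(all seen) = Σ_{j=0}^{3} (-1)^j C(3,j)((3-j)/3)^8
= 1.00000 - 0.11706 + 0.00046 - 0.00000
= 0.88340.

0.8834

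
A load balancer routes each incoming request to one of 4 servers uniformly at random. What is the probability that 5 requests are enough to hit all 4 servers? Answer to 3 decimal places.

0.234

Let A_i be the event that server i is missing after 5 requests. By inclusion–exclusion on the A_i,
P(all seen) = Σ_{j=0}^{4} (-1)^j C(4,j)((4-j)/4)^5
= 1.0000 - 0.9492 + 0.1875 - 0.0039 + 0.0000
= 0.2344.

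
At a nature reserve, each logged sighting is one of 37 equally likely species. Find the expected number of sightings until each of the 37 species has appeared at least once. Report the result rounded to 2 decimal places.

After k distinct species have appeared, the next sighting gives a new one with probability (37-k)/37, so the expected wait for the (k+1)-th is 37/(37-k).
E[T] = 37/37 + 37/36 + 37/35 + ... + 37/2 + 37/1 = 37·H_{37}.
H_{37} = 4.202, so E[T] = 155.459.

155.46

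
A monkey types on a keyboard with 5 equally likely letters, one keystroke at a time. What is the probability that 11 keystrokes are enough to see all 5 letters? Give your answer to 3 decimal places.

0.606

By inclusion–exclusion over which letters are missing,
P(all seen) = Σ_{j=0}^{5} (-1)^j C(5,j)((5-j)/5)^11
= 1.0000 - 0.4295 + 0.0363 - 0.0004 + 0.0000 - 0.0000
= 0.6064.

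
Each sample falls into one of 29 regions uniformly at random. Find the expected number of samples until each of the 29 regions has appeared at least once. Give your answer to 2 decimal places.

114.89

After k distinct regions have appeared, the next sample gives a new one with probability (29-k)/29, so the expected wait for the (k+1)-th is 29/(29-k).
E[T] = 29/29 + 29/28 + 29/27 + ... + 29/2 + 29/1 = 29·H_{29}.
H_{29} = 3.962, so E[T] = 114.888.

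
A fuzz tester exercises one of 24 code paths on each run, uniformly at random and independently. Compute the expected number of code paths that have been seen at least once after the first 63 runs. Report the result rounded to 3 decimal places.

22.357

For each code path, P(seen in 63 runs) = 1 - (23/24)^63 = 0.9315.
By linearity of expectation, E[distinct seen] = 24·(1 - (23/24)^63) = 22.3565.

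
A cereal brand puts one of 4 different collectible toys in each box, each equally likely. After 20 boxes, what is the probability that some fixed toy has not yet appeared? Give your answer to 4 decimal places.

Each box misses the fixed toy with probability (4-1)/4 = 3/4, independently.
P(still missing after 20) = (3/4)^20 = 0.00317.

0.0032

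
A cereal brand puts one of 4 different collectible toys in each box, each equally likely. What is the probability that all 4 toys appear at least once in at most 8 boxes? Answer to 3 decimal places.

Let A_i be the event that toy i is missing after 8 boxes. By inclusion–exclusion on the A_i,
P(all seen) = Σ_{j=0}^{4} (-1)^j C(4,j)((4-j)/4)^8
= 1.0000 - 0.4005 + 0.0234 - 0.0001 + 0.0000
= 0.6229.

0.623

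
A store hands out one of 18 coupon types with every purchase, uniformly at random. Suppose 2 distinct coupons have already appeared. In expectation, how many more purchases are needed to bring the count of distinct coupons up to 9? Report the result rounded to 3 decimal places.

9.932

The wait to go from k to k+1 distinct coupons is geometric with mean 18/(18-k).
Sum over k = 2,...,8: E = 18/16 + 18/15 + 18/14 + ... + 18/11 + 18/10 = 9.9317.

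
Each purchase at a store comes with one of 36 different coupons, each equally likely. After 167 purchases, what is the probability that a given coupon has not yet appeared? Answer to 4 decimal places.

On each purchase the fixed coupon fails to appear with probability 35/36.
P(still missing after 167) = (35/36)^167 = 0.00905.

0.0091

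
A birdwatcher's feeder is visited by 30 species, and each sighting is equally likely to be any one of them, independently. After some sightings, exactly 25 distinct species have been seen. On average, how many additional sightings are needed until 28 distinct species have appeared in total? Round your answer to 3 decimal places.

23.500

The wait to go from k to k+1 distinct species is geometric with mean 30/(30-k).
Sum over k = 25,...,27: E = 30/5 + 30/4 + 30/3 = 23.5000.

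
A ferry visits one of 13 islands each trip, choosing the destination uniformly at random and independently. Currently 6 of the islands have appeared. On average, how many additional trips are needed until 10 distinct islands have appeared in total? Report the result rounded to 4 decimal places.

With k distinct islands already seen, the next new one takes an expected 13/(13-k) trips.
Sum over k = 6,...,9: E = 13/7 + 13/6 + 13/5 + 13/4 = 9.87381.

9.8738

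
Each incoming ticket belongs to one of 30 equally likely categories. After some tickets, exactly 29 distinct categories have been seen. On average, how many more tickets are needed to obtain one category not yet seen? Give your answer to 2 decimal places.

Each ticket yields a new category with probability (30-29)/30 = 1/30, so the wait is geometric with mean 30/1.
E = 30/1 = 30.000.

30.00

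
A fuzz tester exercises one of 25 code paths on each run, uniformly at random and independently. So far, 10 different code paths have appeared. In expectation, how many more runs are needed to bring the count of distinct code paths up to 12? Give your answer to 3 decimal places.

3.452

The wait to go from k to k+1 distinct code paths is geometric with mean 25/(25-k).
Sum over k = 10,...,11: E = 25/15 + 25/14 = 3.4524.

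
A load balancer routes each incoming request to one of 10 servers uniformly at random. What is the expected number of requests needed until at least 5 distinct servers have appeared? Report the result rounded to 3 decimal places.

6.456

Going from k to k+1 distinct takes a geometric number of requests with mean 10/(10-k).
Sum over k = 0,...,4: E = 10/10 + 10/9 + 10/8 + 10/7 + 10/6 = 6.4563.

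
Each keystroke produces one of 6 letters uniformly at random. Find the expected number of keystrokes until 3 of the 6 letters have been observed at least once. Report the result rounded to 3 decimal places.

Going from k to k+1 distinct takes a geometric number of keystrokes with mean 6/(6-k).
Sum over k = 0,...,2: E = 6/6 + 6/5 + 6/4 = 3.7000.

3.700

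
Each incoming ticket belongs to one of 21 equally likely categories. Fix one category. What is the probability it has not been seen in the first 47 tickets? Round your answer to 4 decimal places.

Each ticket misses the fixed category with probability (21-1)/21 = 20/21, independently.
P(still missing after 47) = (20/21)^47 = 0.10095.

0.1009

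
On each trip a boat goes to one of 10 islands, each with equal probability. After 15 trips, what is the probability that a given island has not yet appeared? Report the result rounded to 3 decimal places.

0.206

On each trip the fixed island fails to appear with probability 9/10.
P(still missing after 15) = (9/10)^15 = 0.2059.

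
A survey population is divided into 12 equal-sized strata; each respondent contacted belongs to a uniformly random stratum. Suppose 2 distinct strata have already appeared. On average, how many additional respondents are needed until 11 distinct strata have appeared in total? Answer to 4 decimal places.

From k distinct to k+1 distinct takes on average 12/(12-k) respondents.
Sum over k = 2,...,10: E = 12/10 + 12/9 + 12/8 + ... + 12/3 + 12/2 = 23.14762.

23.1476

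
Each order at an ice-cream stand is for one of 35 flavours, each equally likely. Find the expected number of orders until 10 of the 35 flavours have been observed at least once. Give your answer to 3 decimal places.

Going from k to k+1 distinct takes a geometric number of orders with mean 35/(35-k).
Sum over k = 0,...,9: E = 35/35 + 35/34 + 35/33 + ... + 35/27 + 35/26 = 11.5788.

11.579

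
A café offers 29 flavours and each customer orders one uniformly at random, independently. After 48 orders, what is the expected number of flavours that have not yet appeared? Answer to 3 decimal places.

5.381

For each flavour, P(unseen after 48) = (28/29)^48 = 0.1856.
By linearity of expectation, E[unseen] = 29·(28/29)^48 = 5.3812.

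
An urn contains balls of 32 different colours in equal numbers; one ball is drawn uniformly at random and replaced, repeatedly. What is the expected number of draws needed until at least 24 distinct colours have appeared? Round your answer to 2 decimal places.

42.90

Going from k to k+1 distinct takes a geometric number of draws with mean 32/(32-k).
Sum over k = 0,...,23: E = 32/32 + 32/31 + 32/30 + ... + 32/10 + 32/9 = 42.900.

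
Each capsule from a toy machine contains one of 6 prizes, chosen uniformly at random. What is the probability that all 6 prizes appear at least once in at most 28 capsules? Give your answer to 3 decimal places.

0.964

Let A_i be the event that prize i is missing after 28 capsules. By inclusion–exclusion on the A_i,
P(all seen) = Σ_{j=0}^{6} (-1)^j C(6,j)((6-j)/6)^28
= 1.0000 - 0.0364 + 0.0002 - 0.0000 + 0.0000 - 0.0000 + 0.0000
= 0.9638.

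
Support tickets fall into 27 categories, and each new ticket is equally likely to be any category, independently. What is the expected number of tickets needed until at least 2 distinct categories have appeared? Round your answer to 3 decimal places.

2.038

With k distinct categories already seen, the next new one arrives after an expected 27/(27-k) tickets.
Sum over k = 0,...,1: E = 27/27 + 27/26 = 2.0385.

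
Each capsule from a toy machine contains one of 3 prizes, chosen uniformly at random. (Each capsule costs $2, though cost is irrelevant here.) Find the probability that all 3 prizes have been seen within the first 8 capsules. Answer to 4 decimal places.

0.8834

By inclusion–exclusion over which prizes are missing,
P(all seen) = Σ_{j=0}^{3} (-1)^j C(3,j)((3-j)/3)^8
= 1.00000 - 0.11706 + 0.00046 - 0.00000
= 0.88340.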